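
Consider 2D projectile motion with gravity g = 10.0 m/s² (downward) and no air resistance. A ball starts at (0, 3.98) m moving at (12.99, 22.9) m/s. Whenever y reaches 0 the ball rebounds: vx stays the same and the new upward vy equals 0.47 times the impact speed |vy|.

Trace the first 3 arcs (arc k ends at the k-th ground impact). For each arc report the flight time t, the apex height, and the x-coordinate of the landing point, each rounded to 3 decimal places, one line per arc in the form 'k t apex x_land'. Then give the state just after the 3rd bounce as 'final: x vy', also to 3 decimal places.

Arc 1: start y=3.980, vy=22.900 → t=4.748, apex=30.200, x_land=61.672, impact vy=-24.577
  bounce: vy ← 0.47·24.577 = 11.551
Arc 2: start y=0.000, vy=11.551 → t=2.310, apex=6.671, x_land=91.682, impact vy=-11.551
  bounce: vy ← 0.47·11.551 = 5.429
Arc 3: start y=0.000, vy=5.429 → t=1.086, apex=1.474, x_land=105.786, impact vy=-5.429
  bounce: vy ← 0.47·5.429 = 2.552

1 4.748 30.200 61.672
2 2.310 6.671 91.682
3 1.086 1.474 105.786
final: 105.786 2.552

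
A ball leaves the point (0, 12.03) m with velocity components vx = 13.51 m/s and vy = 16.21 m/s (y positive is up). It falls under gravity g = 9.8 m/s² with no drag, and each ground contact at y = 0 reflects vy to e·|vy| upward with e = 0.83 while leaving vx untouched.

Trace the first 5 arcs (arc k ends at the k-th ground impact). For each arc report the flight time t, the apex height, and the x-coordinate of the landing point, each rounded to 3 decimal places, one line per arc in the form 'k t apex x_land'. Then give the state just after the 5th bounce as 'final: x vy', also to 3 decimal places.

Arc 1: start y=12.030, vy=16.210 → t=3.932, apex=25.436, x_land=53.128, impact vy=-22.328
  bounce: vy ← 0.83·22.328 = 18.532
Arc 2: start y=0.000, vy=18.532 → t=3.782, apex=17.523, x_land=104.224, impact vy=-18.532
  bounce: vy ← 0.83·18.532 = 15.382
Arc 3: start y=0.000, vy=15.382 → t=3.139, apex=12.072, x_land=146.635, impact vy=-15.382
  bounce: vy ← 0.83·15.382 = 12.767
Arc 4: start y=0.000, vy=12.767 → t=2.606, apex=8.316, x_land=181.835, impact vy=-12.767
  bounce: vy ← 0.83·12.767 = 10.597
Arc 5: start y=0.000, vy=10.597 → t=2.163, apex=5.729, x_land=211.052, impact vy=-10.597
  bounce: vy ← 0.83·10.597 = 8.795

1 3.932 25.436 53.128
2 3.782 17.523 104.224
3 3.139 12.072 146.635
4 2.606 8.316 181.835
5 2.163 5.729 211.052
final: 211.052 8.795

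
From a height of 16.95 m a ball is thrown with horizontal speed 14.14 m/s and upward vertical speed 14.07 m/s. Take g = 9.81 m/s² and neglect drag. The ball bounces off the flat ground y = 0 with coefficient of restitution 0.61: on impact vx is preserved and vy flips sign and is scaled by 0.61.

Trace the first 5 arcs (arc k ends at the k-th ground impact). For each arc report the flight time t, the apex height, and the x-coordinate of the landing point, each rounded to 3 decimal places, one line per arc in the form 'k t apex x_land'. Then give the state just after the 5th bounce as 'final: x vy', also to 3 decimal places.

Arc 1: start y=16.950, vy=14.070 → t=3.782, apex=27.040, x_land=53.480, impact vy=-23.033
  bounce: vy ← 0.61·23.033 = 14.050
Arc 2: start y=0.000, vy=14.050 → t=2.864, apex=10.062, x_land=93.983, impact vy=-14.050
  bounce: vy ← 0.61·14.050 = 8.571
Arc 3: start y=0.000, vy=8.571 → t=1.747, apex=3.744, x_land=118.691, impact vy=-8.571
  bounce: vy ← 0.61·8.571 = 5.228
Arc 4: start y=0.000, vy=5.228 → t=1.066, apex=1.393, x_land=133.762, impact vy=-5.228
  bounce: vy ← 0.61·5.228 = 3.189
Arc 5: start y=0.000, vy=3.189 → t=0.650, apex=0.518, x_land=142.955, impact vy=-3.189
  bounce: vy ← 0.61·3.189 = 1.945

1 3.782 27.040 53.480
2 2.864 10.062 93.983
3 1.747 3.744 118.691
4 1.066 1.393 133.762
5 0.650 0.518 142.955
final: 142.955 1.945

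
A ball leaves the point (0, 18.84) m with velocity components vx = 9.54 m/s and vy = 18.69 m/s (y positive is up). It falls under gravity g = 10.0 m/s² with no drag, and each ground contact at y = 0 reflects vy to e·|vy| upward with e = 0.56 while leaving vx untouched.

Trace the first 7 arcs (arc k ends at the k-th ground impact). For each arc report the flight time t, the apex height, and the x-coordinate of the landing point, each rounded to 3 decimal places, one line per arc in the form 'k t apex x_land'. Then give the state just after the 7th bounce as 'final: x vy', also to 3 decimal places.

1 4.564 36.306 43.537
2 3.018 11.386 72.329
3 1.690 3.570 88.453
4 0.946 1.120 97.482
5 0.530 0.351 102.538
6 0.297 0.110 105.369
7 0.166 0.035 106.955
final: 106.955 0.465

Arc 1: start y=18.840, vy=18.690 → t=4.564, apex=36.306, x_land=43.537, impact vy=-26.947
  bounce: vy ← 0.56·26.947 = 15.090
Arc 2: start y=0.000, vy=15.090 → t=3.018, apex=11.386, x_land=72.329, impact vy=-15.090
  bounce: vy ← 0.56·15.090 = 8.450
Arc 3: start y=0.000, vy=8.450 → t=1.690, apex=3.570, x_land=88.453, impact vy=-8.450
  bounce: vy ← 0.56·8.450 = 4.732
Arc 4: start y=0.000, vy=4.732 → t=0.946, apex=1.120, x_land=97.482, impact vy=-4.732
  bounce: vy ← 0.56·4.732 = 2.650
Arc 5: start y=0.000, vy=2.650 → t=0.530, apex=0.351, x_land=102.538, impact vy=-2.650
  bounce: vy ← 0.56·2.650 = 1.484
Arc 6: start y=0.000, vy=1.484 → t=0.297, apex=0.110, x_land=105.369, impact vy=-1.484
  bounce: vy ← 0.56·1.484 = 0.831
Arc 7: start y=0.000, vy=0.831 → t=0.166, apex=0.035, x_land=106.955, impact vy=-0.831
  bounce: vy ← 0.56·0.831 = 0.465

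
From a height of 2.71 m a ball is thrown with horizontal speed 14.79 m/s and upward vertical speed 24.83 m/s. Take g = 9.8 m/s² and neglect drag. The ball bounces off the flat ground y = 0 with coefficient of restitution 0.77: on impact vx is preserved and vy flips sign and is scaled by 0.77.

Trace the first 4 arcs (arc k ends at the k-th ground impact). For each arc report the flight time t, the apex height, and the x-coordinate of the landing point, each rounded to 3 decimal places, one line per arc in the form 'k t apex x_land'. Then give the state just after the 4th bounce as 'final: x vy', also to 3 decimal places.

Arc 1: start y=2.710, vy=24.830 → t=5.174, apex=34.166, x_land=76.527, impact vy=-25.877
  bounce: vy ← 0.77·25.877 = 19.926
Arc 2: start y=0.000, vy=19.926 → t=4.066, apex=20.257, x_land=136.670, impact vy=-19.926
  bounce: vy ← 0.77·19.926 = 15.343
Arc 3: start y=0.000, vy=15.343 → t=3.131, apex=12.010, x_land=182.980, impact vy=-15.343
  bounce: vy ← 0.77·15.343 = 11.814
Arc 4: start y=0.000, vy=11.814 → t=2.411, apex=7.121, x_land=218.639, impact vy=-11.814
  bounce: vy ← 0.77·11.814 = 9.097

1 5.174 34.166 76.527
2 4.066 20.257 136.670
3 3.131 12.010 182.980
4 2.411 7.121 218.639
final: 218.639 9.097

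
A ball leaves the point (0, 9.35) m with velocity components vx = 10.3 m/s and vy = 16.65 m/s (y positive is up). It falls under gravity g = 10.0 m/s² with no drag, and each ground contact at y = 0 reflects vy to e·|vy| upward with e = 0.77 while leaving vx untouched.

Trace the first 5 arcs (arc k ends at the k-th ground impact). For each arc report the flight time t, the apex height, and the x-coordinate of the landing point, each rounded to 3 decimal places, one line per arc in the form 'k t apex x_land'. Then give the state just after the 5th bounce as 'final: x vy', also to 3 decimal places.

Arc 1: start y=9.350, vy=16.650 → t=3.820, apex=23.211, x_land=39.342, impact vy=-21.546
  bounce: vy ← 0.77·21.546 = 16.590
Arc 2: start y=0.000, vy=16.590 → t=3.318, apex=13.762, x_land=73.518, impact vy=-16.590
  bounce: vy ← 0.77·16.590 = 12.775
Arc 3: start y=0.000, vy=12.775 → t=2.555, apex=8.159, x_land=99.833, impact vy=-12.775
  bounce: vy ← 0.77·12.775 = 9.836
Arc 4: start y=0.000, vy=9.836 → t=1.967, apex=4.838, x_land=120.096, impact vy=-9.836
  bounce: vy ← 0.77·9.836 = 7.574
Arc 5: start y=0.000, vy=7.574 → t=1.515, apex=2.868, x_land=135.699, impact vy=-7.574
  bounce: vy ← 0.77·7.574 = 5.832

1 3.820 23.211 39.342
2 3.318 13.762 73.518
3 2.555 8.159 99.833
4 1.967 4.838 120.096
5 1.515 2.868 135.699
final: 135.699 5.832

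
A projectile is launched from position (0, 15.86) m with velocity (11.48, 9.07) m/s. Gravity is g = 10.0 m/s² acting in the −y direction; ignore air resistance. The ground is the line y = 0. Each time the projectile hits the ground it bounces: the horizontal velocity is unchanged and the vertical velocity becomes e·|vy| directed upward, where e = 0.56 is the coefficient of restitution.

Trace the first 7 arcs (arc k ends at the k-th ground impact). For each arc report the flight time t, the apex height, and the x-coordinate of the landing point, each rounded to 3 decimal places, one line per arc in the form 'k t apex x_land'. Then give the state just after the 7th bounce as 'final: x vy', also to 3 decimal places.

Arc 1: start y=15.860, vy=9.070 → t=2.906, apex=19.973, x_land=33.357, impact vy=-19.987
  bounce: vy ← 0.56·19.987 = 11.193
Arc 2: start y=0.000, vy=11.193 → t=2.239, apex=6.264, x_land=59.055, impact vy=-11.193
  bounce: vy ← 0.56·11.193 = 6.268
Arc 3: start y=0.000, vy=6.268 → t=1.254, apex=1.964, x_land=73.446, impact vy=-6.268
  bounce: vy ← 0.56·6.268 = 3.510
Arc 4: start y=0.000, vy=3.510 → t=0.702, apex=0.616, x_land=81.505, impact vy=-3.510
  bounce: vy ← 0.56·3.510 = 1.966
Arc 5: start y=0.000, vy=1.966 → t=0.393, apex=0.193, x_land=86.018, impact vy=-1.966
  bounce: vy ← 0.56·1.966 = 1.101
Arc 6: start y=0.000, vy=1.101 → t=0.220, apex=0.061, x_land=88.545, impact vy=-1.101
  bounce: vy ← 0.56·1.101 = 0.616
Arc 7: start y=0.000, vy=0.616 → t=0.123, apex=0.019, x_land=89.960, impact vy=-0.616
  bounce: vy ← 0.56·0.616 = 0.345

1 2.906 19.973 33.357
2 2.239 6.264 59.055
3 1.254 1.964 73.446
4 0.702 0.616 81.505
5 0.393 0.193 86.018
6 0.220 0.061 88.545
7 0.123 0.019 89.960
final: 89.960 0.345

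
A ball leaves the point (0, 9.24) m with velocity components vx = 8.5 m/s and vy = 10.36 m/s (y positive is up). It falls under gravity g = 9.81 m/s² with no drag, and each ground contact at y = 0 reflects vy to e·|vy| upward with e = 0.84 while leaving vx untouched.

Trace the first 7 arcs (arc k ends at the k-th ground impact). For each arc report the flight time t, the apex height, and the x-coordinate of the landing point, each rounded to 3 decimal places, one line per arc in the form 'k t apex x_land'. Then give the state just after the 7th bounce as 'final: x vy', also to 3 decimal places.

1 2.788 14.710 23.697
2 2.909 10.380 48.427
3 2.444 7.324 69.200
4 2.053 5.168 86.649
5 1.724 3.646 101.306
6 1.449 2.573 113.619
7 1.217 1.815 123.961
final: 123.961 5.013

Arc 1: start y=9.240, vy=10.360 → t=2.788, apex=14.710, x_land=23.697, impact vy=-16.989
  bounce: vy ← 0.84·16.989 = 14.271
Arc 2: start y=0.000, vy=14.271 → t=2.909, apex=10.380, x_land=48.427, impact vy=-14.271
  bounce: vy ← 0.84·14.271 = 11.987
Arc 3: start y=0.000, vy=11.987 → t=2.444, apex=7.324, x_land=69.200, impact vy=-11.987
  bounce: vy ← 0.84·11.987 = 10.069
Arc 4: start y=0.000, vy=10.069 → t=2.053, apex=5.168, x_land=86.649, impact vy=-10.069
  bounce: vy ← 0.84·10.069 = 8.458
Arc 5: start y=0.000, vy=8.458 → t=1.724, apex=3.646, x_land=101.306, impact vy=-8.458
  bounce: vy ← 0.84·8.458 = 7.105
Arc 6: start y=0.000, vy=7.105 → t=1.449, apex=2.573, x_land=113.619, impact vy=-7.105
  bounce: vy ← 0.84·7.105 = 5.968
Arc 7: start y=0.000, vy=5.968 → t=1.217, apex=1.815, x_land=123.961, impact vy=-5.968
  bounce: vy ← 0.84·5.968 = 5.013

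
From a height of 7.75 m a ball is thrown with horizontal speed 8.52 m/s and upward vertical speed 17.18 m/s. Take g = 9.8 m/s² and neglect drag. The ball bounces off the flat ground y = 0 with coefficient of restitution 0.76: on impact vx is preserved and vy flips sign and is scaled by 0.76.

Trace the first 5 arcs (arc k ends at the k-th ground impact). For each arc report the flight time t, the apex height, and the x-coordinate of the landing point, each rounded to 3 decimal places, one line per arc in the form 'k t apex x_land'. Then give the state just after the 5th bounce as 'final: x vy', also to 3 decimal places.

1 3.911 22.809 33.318
2 3.279 13.174 61.259
3 2.492 7.610 82.494
4 1.894 4.395 98.632
5 1.440 2.539 110.897
final: 110.897 5.361

Arc 1: start y=7.750, vy=17.180 → t=3.911, apex=22.809, x_land=33.318, impact vy=-21.144
  bounce: vy ← 0.76·21.144 = 16.069
Arc 2: start y=0.000, vy=16.069 → t=3.279, apex=13.174, x_land=61.259, impact vy=-16.069
  bounce: vy ← 0.76·16.069 = 12.213
Arc 3: start y=0.000, vy=12.213 → t=2.492, apex=7.610, x_land=82.494, impact vy=-12.213
  bounce: vy ← 0.76·12.213 = 9.282
Arc 4: start y=0.000, vy=9.282 → t=1.894, apex=4.395, x_land=98.632, impact vy=-9.282
  bounce: vy ← 0.76·9.282 = 7.054
Arc 5: start y=0.000, vy=7.054 → t=1.440, apex=2.539, x_land=110.897, impact vy=-7.054
  bounce: vy ← 0.76·7.054 = 5.361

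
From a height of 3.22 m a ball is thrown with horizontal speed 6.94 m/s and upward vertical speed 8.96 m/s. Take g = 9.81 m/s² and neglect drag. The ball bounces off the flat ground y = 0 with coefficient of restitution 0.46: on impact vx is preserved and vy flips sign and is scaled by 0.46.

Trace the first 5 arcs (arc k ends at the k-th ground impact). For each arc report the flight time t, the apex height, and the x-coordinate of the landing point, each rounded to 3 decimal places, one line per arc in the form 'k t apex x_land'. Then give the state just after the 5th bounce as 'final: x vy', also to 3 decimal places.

Arc 1: start y=3.220, vy=8.960 → t=2.134, apex=7.312, x_land=14.812, impact vy=-11.977
  bounce: vy ← 0.46·11.977 = 5.510
Arc 2: start y=0.000, vy=5.510 → t=1.123, apex=1.547, x_land=22.607, impact vy=-5.510
  bounce: vy ← 0.46·5.510 = 2.534
Arc 3: start y=0.000, vy=2.534 → t=0.517, apex=0.327, x_land=26.193, impact vy=-2.534
  bounce: vy ← 0.46·2.534 = 1.166
Arc 4: start y=0.000, vy=1.166 → t=0.238, apex=0.069, x_land=27.843, impact vy=-1.166
  bounce: vy ← 0.46·1.166 = 0.536
Arc 5: start y=0.000, vy=0.536 → t=0.109, apex=0.015, x_land=28.602, impact vy=-0.536
  bounce: vy ← 0.46·0.536 = 0.247

1 2.134 7.312 14.812
2 1.123 1.547 22.607
3 0.517 0.327 26.193
4 0.238 0.069 27.843
5 0.109 0.015 28.602
final: 28.602 0.247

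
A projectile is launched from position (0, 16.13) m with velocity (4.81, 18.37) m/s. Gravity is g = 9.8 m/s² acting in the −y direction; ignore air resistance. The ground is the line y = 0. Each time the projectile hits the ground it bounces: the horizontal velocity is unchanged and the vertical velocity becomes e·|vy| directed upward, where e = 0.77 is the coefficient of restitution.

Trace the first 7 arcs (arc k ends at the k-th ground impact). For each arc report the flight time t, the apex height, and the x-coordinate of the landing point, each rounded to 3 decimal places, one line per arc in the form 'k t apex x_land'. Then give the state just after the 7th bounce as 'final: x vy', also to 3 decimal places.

Arc 1: start y=16.130, vy=18.370 → t=4.483, apex=33.347, x_land=21.564, impact vy=-25.566
  bounce: vy ← 0.77·25.566 = 19.686
Arc 2: start y=0.000, vy=19.686 → t=4.017, apex=19.772, x_land=40.888, impact vy=-19.686
  bounce: vy ← 0.77·19.686 = 15.158
Arc 3: start y=0.000, vy=15.158 → t=3.093, apex=11.723, x_land=55.768, impact vy=-15.158
  bounce: vy ← 0.77·15.158 = 11.672
Arc 4: start y=0.000, vy=11.672 → t=2.382, apex=6.950, x_land=67.225, impact vy=-11.672
  bounce: vy ← 0.77·11.672 = 8.987
Arc 5: start y=0.000, vy=8.987 → t=1.834, apex=4.121, x_land=76.047, impact vy=-8.987
  bounce: vy ← 0.77·8.987 = 6.920
Arc 6: start y=0.000, vy=6.920 → t=1.412, apex=2.443, x_land=82.840, impact vy=-6.920
  bounce: vy ← 0.77·6.920 = 5.328
Arc 7: start y=0.000, vy=5.328 → t=1.087, apex=1.449, x_land=88.071, impact vy=-5.328
  bounce: vy ← 0.77·5.328 = 4.103

1 4.483 33.347 21.564
2 4.017 19.772 40.888
3 3.093 11.723 55.768
4 2.382 6.950 67.225
5 1.834 4.121 76.047
6 1.412 2.443 82.840
7 1.087 1.449 88.071
final: 88.071 4.103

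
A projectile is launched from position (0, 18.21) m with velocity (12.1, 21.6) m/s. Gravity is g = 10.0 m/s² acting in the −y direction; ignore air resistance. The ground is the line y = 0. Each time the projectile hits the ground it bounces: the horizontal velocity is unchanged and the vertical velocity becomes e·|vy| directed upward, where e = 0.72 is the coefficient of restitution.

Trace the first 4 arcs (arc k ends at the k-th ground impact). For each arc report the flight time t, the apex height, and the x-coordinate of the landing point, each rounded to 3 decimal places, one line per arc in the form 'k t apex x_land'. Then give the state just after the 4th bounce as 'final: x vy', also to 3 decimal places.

1 5.042 41.538 61.012
2 4.150 21.533 111.233
3 2.988 11.163 147.392
4 2.152 5.787 173.426
final: 173.426 7.746

Arc 1: start y=18.210, vy=21.600 → t=5.042, apex=41.538, x_land=61.012, impact vy=-28.823
  bounce: vy ← 0.72·28.823 = 20.752
Arc 2: start y=0.000, vy=20.752 → t=4.150, apex=21.533, x_land=111.233, impact vy=-20.752
  bounce: vy ← 0.72·20.752 = 14.942
Arc 3: start y=0.000, vy=14.942 → t=2.988, apex=11.163, x_land=147.392, impact vy=-14.942
  bounce: vy ← 0.72·14.942 = 10.758
Arc 4: start y=0.000, vy=10.758 → t=2.152, apex=5.787, x_land=173.426, impact vy=-10.758
  bounce: vy ← 0.72·10.758 = 7.746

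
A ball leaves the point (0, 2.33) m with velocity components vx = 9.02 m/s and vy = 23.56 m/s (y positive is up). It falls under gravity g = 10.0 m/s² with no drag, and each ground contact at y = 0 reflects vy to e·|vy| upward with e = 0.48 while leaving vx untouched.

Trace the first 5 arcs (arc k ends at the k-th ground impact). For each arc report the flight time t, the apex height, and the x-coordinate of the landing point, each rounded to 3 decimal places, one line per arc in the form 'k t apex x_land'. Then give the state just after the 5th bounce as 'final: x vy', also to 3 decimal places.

1 4.809 30.084 43.376
2 2.355 6.931 64.616
3 1.130 1.597 74.812
4 0.543 0.368 79.706
5 0.260 0.085 82.055
final: 82.055 0.625

Arc 1: start y=2.330, vy=23.560 → t=4.809, apex=30.084, x_land=43.376, impact vy=-24.529
  bounce: vy ← 0.48·24.529 = 11.774
Arc 2: start y=0.000, vy=11.774 → t=2.355, apex=6.931, x_land=64.616, impact vy=-11.774
  bounce: vy ← 0.48·11.774 = 5.651
Arc 3: start y=0.000, vy=5.651 → t=1.130, apex=1.597, x_land=74.812, impact vy=-5.651
  bounce: vy ← 0.48·5.651 = 2.713
Arc 4: start y=0.000, vy=2.713 → t=0.543, apex=0.368, x_land=79.706, impact vy=-2.713
  bounce: vy ← 0.48·2.713 = 1.302
Arc 5: start y=0.000, vy=1.302 → t=0.260, apex=0.085, x_land=82.055, impact vy=-1.302
  bounce: vy ← 0.48·1.302 = 0.625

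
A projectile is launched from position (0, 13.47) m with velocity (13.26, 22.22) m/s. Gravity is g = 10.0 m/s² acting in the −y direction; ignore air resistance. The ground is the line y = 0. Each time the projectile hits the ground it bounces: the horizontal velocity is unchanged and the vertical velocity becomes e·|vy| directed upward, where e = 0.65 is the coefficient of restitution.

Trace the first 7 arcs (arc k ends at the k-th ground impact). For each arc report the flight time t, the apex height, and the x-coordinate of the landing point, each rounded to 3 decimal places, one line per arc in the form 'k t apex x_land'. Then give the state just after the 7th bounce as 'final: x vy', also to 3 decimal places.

Arc 1: start y=13.470, vy=22.220 → t=4.984, apex=38.156, x_land=66.094, impact vy=-27.625
  bounce: vy ← 0.65·27.625 = 17.956
Arc 2: start y=0.000, vy=17.956 → t=3.591, apex=16.121, x_land=113.714, impact vy=-17.956
  bounce: vy ← 0.65·17.956 = 11.671
Arc 3: start y=0.000, vy=11.671 → t=2.334, apex=6.811, x_land=144.667, impact vy=-11.671
  bounce: vy ← 0.65·11.671 = 7.586
Arc 4: start y=0.000, vy=7.586 → t=1.517, apex=2.878, x_land=164.786, impact vy=-7.586
  bounce: vy ← 0.65·7.586 = 4.931
Arc 5: start y=0.000, vy=4.931 → t=0.986, apex=1.216, x_land=177.863, impact vy=-4.931
  bounce: vy ← 0.65·4.931 = 3.205
Arc 6: start y=0.000, vy=3.205 → t=0.641, apex=0.514, x_land=186.364, impact vy=-3.205
  bounce: vy ← 0.65·3.205 = 2.083
Arc 7: start y=0.000, vy=2.083 → t=0.417, apex=0.217, x_land=191.889, impact vy=-2.083
  bounce: vy ← 0.65·2.083 = 1.354

1 4.984 38.156 66.094
2 3.591 16.121 113.714
3 2.334 6.811 144.667
4 1.517 2.878 164.786
5 0.986 1.216 177.863
6 0.641 0.514 186.364
7 0.417 0.217 191.889
final: 191.889 1.354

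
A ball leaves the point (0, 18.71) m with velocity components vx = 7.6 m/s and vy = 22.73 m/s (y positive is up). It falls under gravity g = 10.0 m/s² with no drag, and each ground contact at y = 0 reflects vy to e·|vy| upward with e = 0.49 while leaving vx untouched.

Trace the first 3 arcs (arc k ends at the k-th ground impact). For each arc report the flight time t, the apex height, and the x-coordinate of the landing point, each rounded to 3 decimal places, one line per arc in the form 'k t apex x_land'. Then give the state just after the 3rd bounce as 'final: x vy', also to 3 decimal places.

Arc 1: start y=18.710, vy=22.730 → t=5.258, apex=44.543, x_land=39.959, impact vy=-29.847
  bounce: vy ← 0.49·29.847 = 14.625
Arc 2: start y=0.000, vy=14.625 → t=2.925, apex=10.695, x_land=62.189, impact vy=-14.625
  bounce: vy ← 0.49·14.625 = 7.166
Arc 3: start y=0.000, vy=7.166 → t=1.433, apex=2.568, x_land=73.082, impact vy=-7.166
  bounce: vy ← 0.49·7.166 = 3.511

1 5.258 44.543 39.959
2 2.925 10.695 62.189
3 1.433 2.568 73.082
final: 73.082 3.511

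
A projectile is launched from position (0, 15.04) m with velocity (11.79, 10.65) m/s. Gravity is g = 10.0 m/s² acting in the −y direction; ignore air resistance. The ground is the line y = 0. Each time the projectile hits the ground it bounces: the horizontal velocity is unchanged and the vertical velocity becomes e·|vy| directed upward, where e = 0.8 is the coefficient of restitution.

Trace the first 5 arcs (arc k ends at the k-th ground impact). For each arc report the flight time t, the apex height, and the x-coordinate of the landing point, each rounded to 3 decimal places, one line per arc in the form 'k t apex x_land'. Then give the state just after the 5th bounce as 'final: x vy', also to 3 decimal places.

Arc 1: start y=15.040, vy=10.650 → t=3.100, apex=20.711, x_land=36.552, impact vy=-20.352
  bounce: vy ← 0.8·20.352 = 16.282
Arc 2: start y=0.000, vy=16.282 → t=3.256, apex=13.255, x_land=74.945, impact vy=-16.282
  bounce: vy ← 0.8·16.282 = 13.026
Arc 3: start y=0.000, vy=13.026 → t=2.605, apex=8.483, x_land=105.659, impact vy=-13.026
  bounce: vy ← 0.8·13.026 = 10.420
Arc 4: start y=0.000, vy=10.420 → t=2.084, apex=5.429, x_land=130.231, impact vy=-10.420
  bounce: vy ← 0.8·10.420 = 8.336
Arc 5: start y=0.000, vy=8.336 → t=1.667, apex=3.475, x_land=149.888, impact vy=-8.336
  bounce: vy ← 0.8·8.336 = 6.669

1 3.100 20.711 36.552
2 3.256 13.255 74.945
3 2.605 8.483 105.659
4 2.084 5.429 130.231
5 1.667 3.475 149.888
final: 149.888 6.669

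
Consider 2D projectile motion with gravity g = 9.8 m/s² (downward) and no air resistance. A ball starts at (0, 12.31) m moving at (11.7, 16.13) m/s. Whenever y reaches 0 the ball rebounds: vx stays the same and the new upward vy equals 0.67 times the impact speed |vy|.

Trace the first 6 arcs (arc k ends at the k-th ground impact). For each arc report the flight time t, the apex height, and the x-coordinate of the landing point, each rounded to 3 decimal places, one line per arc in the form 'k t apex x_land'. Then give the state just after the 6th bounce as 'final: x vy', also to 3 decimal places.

1 3.931 25.584 45.992
2 3.062 11.485 81.816
3 2.051 5.156 105.819
4 1.374 2.314 121.900
5 0.921 1.039 132.675
6 0.617 0.466 139.894
final: 139.894 2.026

Arc 1: start y=12.310, vy=16.130 → t=3.931, apex=25.584, x_land=45.992, impact vy=-22.393
  bounce: vy ← 0.67·22.393 = 15.003
Arc 2: start y=0.000, vy=15.003 → t=3.062, apex=11.485, x_land=81.816, impact vy=-15.003
  bounce: vy ← 0.67·15.003 = 10.052
Arc 3: start y=0.000, vy=10.052 → t=2.051, apex=5.156, x_land=105.819, impact vy=-10.052
  bounce: vy ← 0.67·10.052 = 6.735
Arc 4: start y=0.000, vy=6.735 → t=1.374, apex=2.314, x_land=121.900, impact vy=-6.735
  bounce: vy ← 0.67·6.735 = 4.512
Arc 5: start y=0.000, vy=4.512 → t=0.921, apex=1.039, x_land=132.675, impact vy=-4.512
  bounce: vy ← 0.67·4.512 = 3.023
Arc 6: start y=0.000, vy=3.023 → t=0.617, apex=0.466, x_land=139.894, impact vy=-3.023
  bounce: vy ← 0.67·3.023 = 2.026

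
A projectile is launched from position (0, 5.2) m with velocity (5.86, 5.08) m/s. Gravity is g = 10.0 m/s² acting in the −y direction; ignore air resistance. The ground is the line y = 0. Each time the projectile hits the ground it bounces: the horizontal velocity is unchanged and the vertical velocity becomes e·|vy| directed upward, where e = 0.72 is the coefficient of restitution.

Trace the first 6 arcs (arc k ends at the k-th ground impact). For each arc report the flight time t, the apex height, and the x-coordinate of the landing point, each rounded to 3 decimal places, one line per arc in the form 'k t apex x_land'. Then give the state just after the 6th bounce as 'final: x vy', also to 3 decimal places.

Arc 1: start y=5.200, vy=5.080 → t=1.647, apex=6.490, x_land=9.653, impact vy=-11.393
  bounce: vy ← 0.72·11.393 = 8.203
Arc 2: start y=0.000, vy=8.203 → t=1.641, apex=3.365, x_land=19.267, impact vy=-8.203
  bounce: vy ← 0.72·8.203 = 5.906
Arc 3: start y=0.000, vy=5.906 → t=1.181, apex=1.744, x_land=26.190, impact vy=-5.906
  bounce: vy ← 0.72·5.906 = 4.253
Arc 4: start y=0.000, vy=4.253 → t=0.851, apex=0.904, x_land=31.174, impact vy=-4.253
  bounce: vy ← 0.72·4.253 = 3.062
Arc 5: start y=0.000, vy=3.062 → t=0.612, apex=0.469, x_land=34.762, impact vy=-3.062
  bounce: vy ← 0.72·3.062 = 2.205
Arc 6: start y=0.000, vy=2.205 → t=0.441, apex=0.243, x_land=37.346, impact vy=-2.205
  bounce: vy ← 0.72·2.205 = 1.587

1 1.647 6.490 9.653
2 1.641 3.365 19.267
3 1.181 1.744 26.190
4 0.851 0.904 31.174
5 0.612 0.469 34.762
6 0.441 0.243 37.346
final: 37.346 1.587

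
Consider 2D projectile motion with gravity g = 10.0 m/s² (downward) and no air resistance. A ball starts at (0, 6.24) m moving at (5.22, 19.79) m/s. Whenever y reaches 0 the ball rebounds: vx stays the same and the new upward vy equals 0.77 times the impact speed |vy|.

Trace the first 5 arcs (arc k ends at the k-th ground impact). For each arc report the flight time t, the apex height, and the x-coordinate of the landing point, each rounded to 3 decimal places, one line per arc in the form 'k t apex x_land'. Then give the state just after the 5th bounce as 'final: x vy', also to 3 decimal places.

Arc 1: start y=6.240, vy=19.790 → t=4.252, apex=25.822, x_land=22.193, impact vy=-22.725
  bounce: vy ← 0.77·22.725 = 17.499
Arc 2: start y=0.000, vy=17.499 → t=3.500, apex=15.310, x_land=40.462, impact vy=-17.499
  bounce: vy ← 0.77·17.499 = 13.474
Arc 3: start y=0.000, vy=13.474 → t=2.695, apex=9.077, x_land=54.528, impact vy=-13.474
  bounce: vy ← 0.77·13.474 = 10.375
Arc 4: start y=0.000, vy=10.375 → t=2.075, apex=5.382, x_land=65.360, impact vy=-10.375
  bounce: vy ← 0.77·10.375 = 7.989
Arc 5: start y=0.000, vy=7.989 → t=1.598, apex=3.191, x_land=73.700, impact vy=-7.989
  bounce: vy ← 0.77·7.989 = 6.151

1 4.252 25.822 22.193
2 3.500 15.310 40.462
3 2.695 9.077 54.528
4 2.075 5.382 65.360
5 1.598 3.191 73.700
final: 73.700 6.151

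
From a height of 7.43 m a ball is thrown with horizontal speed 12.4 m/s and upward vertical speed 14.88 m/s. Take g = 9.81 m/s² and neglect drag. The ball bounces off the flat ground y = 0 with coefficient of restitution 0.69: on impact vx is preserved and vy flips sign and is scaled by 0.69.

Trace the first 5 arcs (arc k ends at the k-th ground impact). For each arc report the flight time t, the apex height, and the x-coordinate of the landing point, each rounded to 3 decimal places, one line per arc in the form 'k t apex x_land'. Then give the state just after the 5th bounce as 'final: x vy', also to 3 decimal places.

Arc 1: start y=7.430, vy=14.880 → t=3.470, apex=18.715, x_land=43.030, impact vy=-19.162
  bounce: vy ← 0.69·19.162 = 13.222
Arc 2: start y=0.000, vy=13.222 → t=2.696, apex=8.910, x_land=76.455, impact vy=-13.222
  bounce: vy ← 0.69·13.222 = 9.123
Arc 3: start y=0.000, vy=9.123 → t=1.860, apex=4.242, x_land=99.519, impact vy=-9.123
  bounce: vy ← 0.69·9.123 = 6.295
Arc 4: start y=0.000, vy=6.295 → t=1.283, apex=2.020, x_land=115.433, impact vy=-6.295
  bounce: vy ← 0.69·6.295 = 4.344
Arc 5: start y=0.000, vy=4.344 → t=0.886, apex=0.962, x_land=126.413, impact vy=-4.344
  bounce: vy ← 0.69·4.344 = 2.997

1 3.470 18.715 43.030
2 2.696 8.910 76.455
3 1.860 4.242 99.519
4 1.283 2.020 115.433
5 0.886 0.962 126.413
final: 126.413 2.997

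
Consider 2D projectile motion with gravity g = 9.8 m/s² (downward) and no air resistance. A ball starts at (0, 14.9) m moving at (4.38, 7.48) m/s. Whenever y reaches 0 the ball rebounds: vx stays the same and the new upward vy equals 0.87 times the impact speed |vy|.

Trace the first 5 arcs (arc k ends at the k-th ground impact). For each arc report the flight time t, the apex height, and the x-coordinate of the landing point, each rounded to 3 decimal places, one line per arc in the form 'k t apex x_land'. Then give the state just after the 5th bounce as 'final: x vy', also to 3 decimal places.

Arc 1: start y=14.900, vy=7.480 → t=2.667, apex=17.755, x_land=11.681, impact vy=-18.655
  bounce: vy ← 0.87·18.655 = 16.229
Arc 2: start y=0.000, vy=16.229 → t=3.312, apex=13.438, x_land=26.188, impact vy=-16.229
  bounce: vy ← 0.87·16.229 = 14.120
Arc 3: start y=0.000, vy=14.120 → t=2.882, apex=10.172, x_land=38.809, impact vy=-14.120
  bounce: vy ← 0.87·14.120 = 12.284
Arc 4: start y=0.000, vy=12.284 → t=2.507, apex=7.699, x_land=49.789, impact vy=-12.284
  bounce: vy ← 0.87·12.284 = 10.687
Arc 5: start y=0.000, vy=10.687 → t=2.181, apex=5.827, x_land=59.342, impact vy=-10.687
  bounce: vy ← 0.87·10.687 = 9.298

1 2.667 17.755 11.681
2 3.312 13.438 26.188
3 2.882 10.172 38.809
4 2.507 7.699 49.789
5 2.181 5.827 59.342
final: 59.342 9.298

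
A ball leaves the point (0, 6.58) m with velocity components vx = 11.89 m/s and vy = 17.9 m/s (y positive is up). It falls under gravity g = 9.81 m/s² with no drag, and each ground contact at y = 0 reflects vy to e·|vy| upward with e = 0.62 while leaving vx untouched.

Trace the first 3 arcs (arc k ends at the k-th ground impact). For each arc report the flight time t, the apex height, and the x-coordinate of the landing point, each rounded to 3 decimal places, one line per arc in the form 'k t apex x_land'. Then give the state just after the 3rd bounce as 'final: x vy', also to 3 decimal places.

Arc 1: start y=6.580, vy=17.900 → t=3.986, apex=22.911, x_land=47.392, impact vy=-21.202
  bounce: vy ← 0.62·21.202 = 13.145
Arc 2: start y=0.000, vy=13.145 → t=2.680, apex=8.807, x_land=79.257, impact vy=-13.145
  bounce: vy ← 0.62·13.145 = 8.150
Arc 3: start y=0.000, vy=8.150 → t=1.662, apex=3.385, x_land=99.012, impact vy=-8.150
  bounce: vy ← 0.62·8.150 = 5.053

1 3.986 22.911 47.392
2 2.680 8.807 79.257
3 1.662 3.385 99.012
final: 99.012 5.053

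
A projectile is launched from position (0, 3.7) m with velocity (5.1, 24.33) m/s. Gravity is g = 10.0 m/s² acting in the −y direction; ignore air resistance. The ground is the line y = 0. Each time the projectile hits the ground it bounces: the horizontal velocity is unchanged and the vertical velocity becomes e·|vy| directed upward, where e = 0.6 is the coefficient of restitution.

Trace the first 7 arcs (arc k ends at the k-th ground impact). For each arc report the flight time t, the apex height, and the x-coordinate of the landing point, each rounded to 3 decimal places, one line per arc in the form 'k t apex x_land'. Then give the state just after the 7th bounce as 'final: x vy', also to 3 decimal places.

1 5.014 33.297 25.569
2 3.097 11.987 41.363
3 1.858 4.315 50.839
4 1.115 1.554 56.524
5 0.669 0.559 59.935
6 0.401 0.201 61.982
7 0.241 0.072 63.210
final: 63.210 0.722

Arc 1: start y=3.700, vy=24.330 → t=5.014, apex=33.297, x_land=25.569, impact vy=-25.806
  bounce: vy ← 0.6·25.806 = 15.484
Arc 2: start y=0.000, vy=15.484 → t=3.097, apex=11.987, x_land=41.363, impact vy=-15.484
  bounce: vy ← 0.6·15.484 = 9.290
Arc 3: start y=0.000, vy=9.290 → t=1.858, apex=4.315, x_land=50.839, impact vy=-9.290
  bounce: vy ← 0.6·9.290 = 5.574
Arc 4: start y=0.000, vy=5.574 → t=1.115, apex=1.554, x_land=56.524, impact vy=-5.574
  bounce: vy ← 0.6·5.574 = 3.344
Arc 5: start y=0.000, vy=3.344 → t=0.669, apex=0.559, x_land=59.935, impact vy=-3.344
  bounce: vy ← 0.6·3.344 = 2.007
Arc 6: start y=0.000, vy=2.007 → t=0.401, apex=0.201, x_land=61.982, impact vy=-2.007
  bounce: vy ← 0.6·2.007 = 1.204
Arc 7: start y=0.000, vy=1.204 → t=0.241, apex=0.072, x_land=63.210, impact vy=-1.204
  bounce: vy ← 0.6·1.204 = 0.722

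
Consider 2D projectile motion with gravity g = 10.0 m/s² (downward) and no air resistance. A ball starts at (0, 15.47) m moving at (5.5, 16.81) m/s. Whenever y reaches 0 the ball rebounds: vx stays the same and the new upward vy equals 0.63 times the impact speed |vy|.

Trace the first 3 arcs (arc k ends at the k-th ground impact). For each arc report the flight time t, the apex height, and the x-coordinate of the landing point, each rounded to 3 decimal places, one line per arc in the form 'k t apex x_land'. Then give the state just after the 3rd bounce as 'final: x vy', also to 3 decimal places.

1 4.114 29.599 22.627
2 3.066 11.748 39.488
3 1.931 4.663 50.111
final: 50.111 6.084

Arc 1: start y=15.470, vy=16.810 → t=4.114, apex=29.599, x_land=22.627, impact vy=-24.331
  bounce: vy ← 0.63·24.331 = 15.328
Arc 2: start y=0.000, vy=15.328 → t=3.066, apex=11.748, x_land=39.488, impact vy=-15.328
  bounce: vy ← 0.63·15.328 = 9.657
Arc 3: start y=0.000, vy=9.657 → t=1.931, apex=4.663, x_land=50.111, impact vy=-9.657
  bounce: vy ← 0.63·9.657 = 6.084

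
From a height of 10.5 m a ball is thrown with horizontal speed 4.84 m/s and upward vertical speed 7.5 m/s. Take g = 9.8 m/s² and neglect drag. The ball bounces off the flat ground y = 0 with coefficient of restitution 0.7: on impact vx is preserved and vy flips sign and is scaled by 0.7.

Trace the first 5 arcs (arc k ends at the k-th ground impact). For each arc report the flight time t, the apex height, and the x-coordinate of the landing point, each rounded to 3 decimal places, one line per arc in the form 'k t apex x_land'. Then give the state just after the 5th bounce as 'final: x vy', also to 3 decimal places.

1 2.417 13.370 11.699
2 2.313 6.551 22.892
3 1.619 3.210 30.727
4 1.133 1.573 36.211
5 0.793 0.771 40.050
final: 40.050 2.721

Arc 1: start y=10.500, vy=7.500 → t=2.417, apex=13.370, x_land=11.699, impact vy=-16.188
  bounce: vy ← 0.7·16.188 = 11.332
Arc 2: start y=0.000, vy=11.332 → t=2.313, apex=6.551, x_land=22.892, impact vy=-11.332
  bounce: vy ← 0.7·11.332 = 7.932
Arc 3: start y=0.000, vy=7.932 → t=1.619, apex=3.210, x_land=30.727, impact vy=-7.932
  bounce: vy ← 0.7·7.932 = 5.552
Arc 4: start y=0.000, vy=5.552 → t=1.133, apex=1.573, x_land=36.211, impact vy=-5.552
  bounce: vy ← 0.7·5.552 = 3.887
Arc 5: start y=0.000, vy=3.887 → t=0.793, apex=0.771, x_land=40.050, impact vy=-3.887
  bounce: vy ← 0.7·3.887 = 2.721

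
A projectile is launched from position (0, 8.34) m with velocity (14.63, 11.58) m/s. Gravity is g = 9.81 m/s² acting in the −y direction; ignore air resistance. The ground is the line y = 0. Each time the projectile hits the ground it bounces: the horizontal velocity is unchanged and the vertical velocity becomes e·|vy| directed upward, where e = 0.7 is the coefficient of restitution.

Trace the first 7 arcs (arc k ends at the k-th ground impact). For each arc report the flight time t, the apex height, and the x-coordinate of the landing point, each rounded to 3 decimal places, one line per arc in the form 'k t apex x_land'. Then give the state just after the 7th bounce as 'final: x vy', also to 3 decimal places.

Arc 1: start y=8.340, vy=11.580 → t=2.939, apex=15.175, x_land=43.002, impact vy=-17.255
  bounce: vy ← 0.7·17.255 = 12.078
Arc 2: start y=0.000, vy=12.078 → t=2.462, apex=7.436, x_land=79.028, impact vy=-12.078
  bounce: vy ← 0.7·12.078 = 8.455
Arc 3: start y=0.000, vy=8.455 → t=1.724, apex=3.643, x_land=104.246, impact vy=-8.455
  bounce: vy ← 0.7·8.455 = 5.918
Arc 4: start y=0.000, vy=5.918 → t=1.207, apex=1.785, x_land=121.899, impact vy=-5.918
  bounce: vy ← 0.7·5.918 = 4.143
Arc 5: start y=0.000, vy=4.143 → t=0.845, apex=0.875, x_land=134.255, impact vy=-4.143
  bounce: vy ← 0.7·4.143 = 2.900
Arc 6: start y=0.000, vy=2.900 → t=0.591, apex=0.429, x_land=142.905, impact vy=-2.900
  bounce: vy ← 0.7·2.900 = 2.030
Arc 7: start y=0.000, vy=2.030 → t=0.414, apex=0.210, x_land=148.960, impact vy=-2.030
  bounce: vy ← 0.7·2.030 = 1.421

1 2.939 15.175 43.002
2 2.462 7.436 79.028
3 1.724 3.643 104.246
4 1.207 1.785 121.899
5 0.845 0.875 134.255
6 0.591 0.429 142.905
7 0.414 0.210 148.960
final: 148.960 1.421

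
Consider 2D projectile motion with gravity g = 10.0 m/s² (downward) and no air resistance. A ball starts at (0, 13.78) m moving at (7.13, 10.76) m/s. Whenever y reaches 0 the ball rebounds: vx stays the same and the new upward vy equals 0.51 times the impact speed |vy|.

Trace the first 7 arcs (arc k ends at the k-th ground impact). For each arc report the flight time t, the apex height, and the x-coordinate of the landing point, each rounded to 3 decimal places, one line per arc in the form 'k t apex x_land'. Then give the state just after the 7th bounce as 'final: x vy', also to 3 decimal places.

1 3.054 19.569 21.777
2 2.018 5.090 36.165
3 1.029 1.324 43.503
4 0.525 0.344 47.245
5 0.268 0.090 49.153
6 0.137 0.023 50.127
7 0.070 0.006 50.623
final: 50.623 0.178

Arc 1: start y=13.780, vy=10.760 → t=3.054, apex=19.569, x_land=21.777, impact vy=-19.783
  bounce: vy ← 0.51·19.783 = 10.089
Arc 2: start y=0.000, vy=10.089 → t=2.018, apex=5.090, x_land=36.165, impact vy=-10.089
  bounce: vy ← 0.51·10.089 = 5.146
Arc 3: start y=0.000, vy=5.146 → t=1.029, apex=1.324, x_land=43.503, impact vy=-5.146
  bounce: vy ← 0.51·5.146 = 2.624
Arc 4: start y=0.000, vy=2.624 → t=0.525, apex=0.344, x_land=47.245, impact vy=-2.624
  bounce: vy ← 0.51·2.624 = 1.338
Arc 5: start y=0.000, vy=1.338 → t=0.268, apex=0.090, x_land=49.153, impact vy=-1.338
  bounce: vy ← 0.51·1.338 = 0.683
Arc 6: start y=0.000, vy=0.683 → t=0.137, apex=0.023, x_land=50.127, impact vy=-0.683
  bounce: vy ← 0.51·0.683 = 0.348
Arc 7: start y=0.000, vy=0.348 → t=0.070, apex=0.006, x_land=50.623, impact vy=-0.348
  bounce: vy ← 0.51·0.348 = 0.178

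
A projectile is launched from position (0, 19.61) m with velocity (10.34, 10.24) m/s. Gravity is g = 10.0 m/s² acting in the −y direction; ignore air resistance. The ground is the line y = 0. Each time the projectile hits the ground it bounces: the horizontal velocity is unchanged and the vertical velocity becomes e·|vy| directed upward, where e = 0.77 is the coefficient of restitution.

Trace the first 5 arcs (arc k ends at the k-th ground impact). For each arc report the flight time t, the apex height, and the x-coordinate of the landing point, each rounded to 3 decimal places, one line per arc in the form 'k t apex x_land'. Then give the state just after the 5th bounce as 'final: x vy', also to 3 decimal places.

Arc 1: start y=19.610, vy=10.240 → t=3.253, apex=24.853, x_land=33.641, impact vy=-22.295
  bounce: vy ← 0.77·22.295 = 17.167
Arc 2: start y=0.000, vy=17.167 → t=3.433, apex=14.735, x_land=69.142, impact vy=-17.167
  bounce: vy ← 0.77·17.167 = 13.219
Arc 3: start y=0.000, vy=13.219 → t=2.644, apex=8.737, x_land=96.478, impact vy=-13.219
  bounce: vy ← 0.77·13.219 = 10.178
Arc 4: start y=0.000, vy=10.178 → t=2.036, apex=5.180, x_land=117.527, impact vy=-10.178
  bounce: vy ← 0.77·10.178 = 7.837
Arc 5: start y=0.000, vy=7.837 → t=1.567, apex=3.071, x_land=133.735, impact vy=-7.837
  bounce: vy ← 0.77·7.837 = 6.035

1 3.253 24.853 33.641
2 3.433 14.735 69.142
3 2.644 8.737 96.478
4 2.036 5.180 117.527
5 1.567 3.071 133.735
final: 133.735 6.035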